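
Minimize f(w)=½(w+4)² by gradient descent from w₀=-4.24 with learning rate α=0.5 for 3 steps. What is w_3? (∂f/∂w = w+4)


step 1: grad = -4.24+4 = -0.24; w = -4.24 - 0.5·(-0.24) = -4.12
step 2: grad = -4.12+4 = -0.12; w = -4.12 - 0.5·(-0.12) = -4.06
step 3: grad = -4.06+4 = -0.06; w = -4.06 - 0.5·(-0.06) = -4.03

-4.03


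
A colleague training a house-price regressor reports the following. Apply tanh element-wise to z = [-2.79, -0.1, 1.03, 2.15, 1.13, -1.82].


tanh(-2.79) = -0.9925
tanh(-0.1) = -0.0997
tanh(1.03) = 0.7739
tanh(2.15) = 0.9732
tanh(1.13) = 0.811
tanh(-1.82) = -0.9488
result = [-0.9925, -0.0997, 0.7739, 0.9732, 0.811, -0.9488]

[-0.9925, -0.0997, 0.7739, 0.9732, 0.811, -0.9488]


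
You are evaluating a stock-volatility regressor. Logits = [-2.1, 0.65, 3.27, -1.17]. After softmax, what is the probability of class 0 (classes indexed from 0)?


Exponentials: e^-2.1=0.1225, e^0.65=1.9155, e^3.27=26.3113, e^-1.17=0.3104
Sum = 28.6597
Softmax = [0.0043, 0.0668, 0.9181, 0.0108]
p[0] = 0.1225/28.6597 = 0.0043

0.0043


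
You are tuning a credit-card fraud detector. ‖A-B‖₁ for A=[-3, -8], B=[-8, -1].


d = |-3+ 8| + |-8+ 1|
  = 5 + 7
  = 12

12


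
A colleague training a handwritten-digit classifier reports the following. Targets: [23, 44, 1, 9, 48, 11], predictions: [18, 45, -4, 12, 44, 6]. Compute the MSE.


Squared errors: (23-18)²=25, (44-45)²=1, (1+ 4)²=25, (9-12)²=9, (48-44)²=16, (11-6)²=25
Sum = 101
MSE = 101/6 = 101/6

101/6


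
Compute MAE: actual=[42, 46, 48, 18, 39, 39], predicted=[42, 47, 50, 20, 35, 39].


Absolute errors: |42-42|=0, |46-47|=1, |48-50|=2, |18-20|=2, |39-35|=4, |39-39|=0
Sum = 9
MAE = 9/6 = 3/2

3/2


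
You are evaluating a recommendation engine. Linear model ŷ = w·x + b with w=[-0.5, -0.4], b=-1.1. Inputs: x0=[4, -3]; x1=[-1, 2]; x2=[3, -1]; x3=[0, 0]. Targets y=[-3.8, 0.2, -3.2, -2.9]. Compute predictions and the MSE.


ŷ0 = (-0.5)·(4) + (-0.4)·(-3) - 1.1 = -1.9
ŷ1 = (-0.5)·(-1) + (-0.4)·(2) - 1.1 = -1.4
ŷ2 = (-0.5)·(3) + (-0.4)·(-1) - 1.1 = -2.2
ŷ3 = (-0.5)·(0) + (-0.4)·(0) - 1.1 = -1.1
errors² = [3.61, 2.56, 1.0, 3.24]
MSE = 10.4100/4 = 2.6025

2.6025


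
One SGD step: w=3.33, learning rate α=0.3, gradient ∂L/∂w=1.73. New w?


w_new = w - α·∇
= 3.33 - 0.3·1.73
= 3.33 - 0.519
= 2.811

2.811


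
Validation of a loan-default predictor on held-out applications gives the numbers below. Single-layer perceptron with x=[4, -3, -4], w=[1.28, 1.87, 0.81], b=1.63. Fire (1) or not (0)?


z = (4)·(1.28) + (-3)·(1.87) + (-4)·(0.81) + 1.63
  = -2.1
step(z) = 0 (z<0)

0


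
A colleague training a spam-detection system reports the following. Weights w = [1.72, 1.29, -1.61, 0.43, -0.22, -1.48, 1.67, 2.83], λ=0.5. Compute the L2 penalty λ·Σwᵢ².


‖w‖₂² = (1.72)² + (1.29)² + (-1.61)² + (0.43)² + (-0.22)² + (-1.48)² + (1.67)² + (2.83)²
     = 2.9584 + 1.6641 + 2.5921 + 0.1849 + 0.0484 + 2.1904 + 2.7889 + 8.0089
     = 20.4361
λ·‖w‖₂² = 0.5·20.4361 = 10.21805

10.21805


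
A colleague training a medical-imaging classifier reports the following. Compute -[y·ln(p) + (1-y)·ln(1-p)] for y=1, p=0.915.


BCE = -[y·ln(p) + (1-y)·ln(1-p)]
= -1·ln(0.915) - 0
= -ln(0.915) = 0.0888

0.0888


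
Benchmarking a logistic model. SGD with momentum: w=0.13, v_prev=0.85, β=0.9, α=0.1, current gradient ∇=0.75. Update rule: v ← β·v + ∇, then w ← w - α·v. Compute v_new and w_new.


v_new = 0.9·0.85 + 0.75 = 0.765 + 0.75 = 1.515
w_new = 0.13 - 0.1·1.515 = 0.13 - 0.1515 = -0.0215

v_new=1.515, w_new=-0.0215


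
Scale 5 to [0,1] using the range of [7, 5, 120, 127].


min=5, max=127
(5-5)/(127-5) = 0/122 = 0.0

0.0


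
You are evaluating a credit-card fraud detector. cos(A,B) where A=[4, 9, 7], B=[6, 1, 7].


A·B = 4·6 + 9·1 + 7·7 = 82
‖A‖ = √146 = 12.083, ‖B‖ = √86 = 9.2736
cos = 82/(√146·√86) = 82/√12556 = 0.7318

0.7318


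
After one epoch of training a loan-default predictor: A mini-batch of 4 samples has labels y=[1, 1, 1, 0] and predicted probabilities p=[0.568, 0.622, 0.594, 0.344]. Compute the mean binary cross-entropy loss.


L[0] = -ln(0.568) = 0.5656
L[1] = -ln(0.622) = 0.4748
L[2] = -ln(0.594) = 0.5209
L[3] = -ln(1-0.344) = -ln(0.656) = 0.4216
mean = (0.5656 + 0.4748 + 0.5209 + 0.4216)/4 = 0.4957

0.4957


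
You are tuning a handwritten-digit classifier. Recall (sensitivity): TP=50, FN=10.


Recall = TP/(TP+FN)
= 50/(50+10)
= 50/60 = 83.33%

83.33%


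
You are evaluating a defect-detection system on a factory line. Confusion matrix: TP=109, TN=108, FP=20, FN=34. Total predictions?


Total = TP + TN + FP + FN
= 109 + 108 + 20 + 34
= 271
(Predicted positive: 129, predicted negative: 142)

271


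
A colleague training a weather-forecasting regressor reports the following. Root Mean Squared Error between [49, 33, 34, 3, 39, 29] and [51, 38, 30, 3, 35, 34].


MSE = 86/6 = 14.3333
RMSE = √(86/6) = 3.7859

3.7859


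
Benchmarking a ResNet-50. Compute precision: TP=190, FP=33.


Precision = TP/(TP+FP)
= 190/(190+33)
= 190/223 = 85.2%

85.2%


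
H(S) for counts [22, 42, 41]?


Probabilities: [22/105, 42/105, 41/105] ≈ [0.2095, 0.4, 0.3905]
H = -((22/105)·log₂(22/105) + (42/105)·log₂(42/105) + (41/105)·log₂(41/105))
  = 1.531 bits

1.531 bits


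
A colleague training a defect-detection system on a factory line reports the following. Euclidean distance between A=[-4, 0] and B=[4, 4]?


d = √((-4-4)² + (0-4)²)
  = √(64 + 16)
  = √80 = 8.9443

8.9443


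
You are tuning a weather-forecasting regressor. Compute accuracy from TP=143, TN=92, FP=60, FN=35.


Accuracy = (TP+TN)/(TP+TN+FP+FN)
= (143+92)/(330)
= 235/330 = 71.21%

71.21%


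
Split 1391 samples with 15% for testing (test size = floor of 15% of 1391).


Test = ⌊1391·15/100⌋ = 208
Train = 1391 - 208 = 1183

Train: 1183, Test: 208


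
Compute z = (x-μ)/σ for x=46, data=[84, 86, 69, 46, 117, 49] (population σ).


μ = 75.1667, σ = 24.2172
z = (46 - 75.1667)/24.2172 = -1.2044

-1.2044


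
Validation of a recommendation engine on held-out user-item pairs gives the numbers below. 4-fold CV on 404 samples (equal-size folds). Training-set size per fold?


Fold size = 404/4 = 101
Training per fold = 404 - 101 = 303

303


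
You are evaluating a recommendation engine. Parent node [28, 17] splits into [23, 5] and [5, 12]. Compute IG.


Parent = [28, 17], H_parent = 0.9565
H_left = 0.6769 (n=28), H_right = 0.874 (n=17)
H_children = (28/45)·0.6769 + (17/45)·0.874 = 0.7514
IG = 0.9565 - 0.7514 = 0.2051

0.2051


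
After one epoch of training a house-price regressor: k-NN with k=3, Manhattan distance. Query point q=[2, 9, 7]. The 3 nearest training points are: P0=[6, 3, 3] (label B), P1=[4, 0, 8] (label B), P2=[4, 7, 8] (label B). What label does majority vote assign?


d(q,P0) = 14  (label B)
d(q,P1) = 12  (label B)
d(q,P2) = 5  (label B)
Votes: A=0, B=3
Majority → B

B


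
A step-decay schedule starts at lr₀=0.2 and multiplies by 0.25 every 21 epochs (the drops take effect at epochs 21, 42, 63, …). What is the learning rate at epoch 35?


n_drops = ⌊35/21⌋ = 1
lr = 0.2·0.25^1 = 0.2·0.25 = 0.05

0.05


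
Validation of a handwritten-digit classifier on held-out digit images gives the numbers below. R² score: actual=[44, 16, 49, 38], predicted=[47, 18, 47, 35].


ȳ = 36.75
SS_res = Σ(y-ŷ)² = 26
SS_tot = Σ(y-ȳ)² = 634.75
R² = 1 - SS_res/SS_tot = 1 - 0.041 = 0.959

0.959


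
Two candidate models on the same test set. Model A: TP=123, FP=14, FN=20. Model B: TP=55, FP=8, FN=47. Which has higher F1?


Model A: P=123/137=0.8978, R=123/143=0.8601, F1=2PR/(P+R)=2TP/(2TP+FP+FN)=246/280=0.8786
Model B: P=55/63=0.873, R=55/102=0.5392, F1=2PR/(P+R)=2TP/(2TP+FP+FN)=110/165=0.6667
0.8786 > 0.6667 → Model A

Model A


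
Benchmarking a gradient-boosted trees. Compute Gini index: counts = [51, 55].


Probabilities: [51/106, 55/106] ≈ [0.4811, 0.5189]
Σpᵢ² = (2601 + 3025)/106² = 5626/11236
Gini = 1 - Σpᵢ² = 1 - 5626/11236 = 0.4993

0.4993


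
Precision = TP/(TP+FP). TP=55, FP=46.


Precision = TP/(TP+FP)
= 55/(55+46)
= 55/101 = 54.46%

54.46%


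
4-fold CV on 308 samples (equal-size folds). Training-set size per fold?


Fold size = 308/4 = 77
Training per fold = 308 - 77 = 231

231


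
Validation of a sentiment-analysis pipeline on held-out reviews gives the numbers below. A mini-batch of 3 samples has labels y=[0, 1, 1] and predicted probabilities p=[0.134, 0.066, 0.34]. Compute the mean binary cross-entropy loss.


L[0] = -ln(1-0.134) = -ln(0.866) = 0.1439
L[1] = -ln(0.066) = 2.7181
L[2] = -ln(0.34) = 1.0788
mean = (0.1439 + 2.7181 + 1.0788)/3 = 1.3136

1.3136


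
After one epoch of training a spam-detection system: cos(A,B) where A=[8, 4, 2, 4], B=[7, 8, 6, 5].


A·B = 8·7 + 4·8 + 2·6 + 4·5 = 120
‖A‖ = √100 = 10, ‖B‖ = √174 = 13.1909
cos = 120/(√100·√174) = 120/√17400 = 0.9097

0.9097


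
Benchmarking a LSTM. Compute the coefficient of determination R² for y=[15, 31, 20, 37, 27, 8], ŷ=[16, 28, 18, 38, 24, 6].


ȳ = 23
SS_res = Σ(y-ŷ)² = 28
SS_tot = Σ(y-ȳ)² = 574
R² = 1 - SS_res/SS_tot = 1 - 0.0488 = 0.9512

0.9512


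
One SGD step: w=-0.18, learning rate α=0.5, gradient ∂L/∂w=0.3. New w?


w_new = w - α·∇
= -0.18 - 0.5·0.3
= -0.18 - 0.15
= -0.33

-0.33


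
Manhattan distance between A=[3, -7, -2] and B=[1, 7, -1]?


d = |3-1| + |-7-7| + |-2+ 1|
  = 2 + 14 + 1
  = 17

17


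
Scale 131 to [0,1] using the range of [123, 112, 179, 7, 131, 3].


min=3, max=179
(131-3)/(179-3) = 128/176 = 0.7273

0.7273


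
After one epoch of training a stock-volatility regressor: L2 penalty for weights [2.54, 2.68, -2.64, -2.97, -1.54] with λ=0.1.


‖w‖₂² = (2.54)² + (2.68)² + (-2.64)² + (-2.97)² + (-1.54)²
     = 6.4516 + 7.1824 + 6.9696 + 8.8209 + 2.3716
     = 31.7961
λ·‖w‖₂² = 0.1·31.7961 = 3.17961

3.17961


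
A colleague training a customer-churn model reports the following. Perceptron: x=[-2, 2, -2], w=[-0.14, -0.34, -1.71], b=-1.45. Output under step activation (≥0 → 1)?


z = (-2)·(-0.14) + (2)·(-0.34) + (-2)·(-1.71) - 1.45
  = 1.57
step(z) = 1 (z≥0)

1


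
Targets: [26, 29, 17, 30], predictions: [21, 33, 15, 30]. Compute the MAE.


Absolute errors: |26-21|=5, |29-33|=4, |17-15|=2, |30-30|=0
Sum = 11
MAE = 11/4 = 11/4

11/4


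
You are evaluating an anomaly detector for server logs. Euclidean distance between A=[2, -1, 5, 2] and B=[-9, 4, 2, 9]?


d = √((2+ 9)² + (-1-4)² + (5-2)² + (2-9)²)
  = √(121 + 25 + 9 + 49)
  = √204 = 14.2829

14.2829


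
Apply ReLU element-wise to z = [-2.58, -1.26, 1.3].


ReLU(-2.58) = max(0, -2.58) = 0.0
ReLU(-1.26) = max(0, -1.26) = 0.0
ReLU(1.3) = max(0, 1.3) = 1.3
result = [0.0, 0.0, 1.3]

[0.0, 0.0, 1.3]


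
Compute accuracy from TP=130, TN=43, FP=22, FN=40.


Accuracy = (TP+TN)/(TP+TN+FP+FN)
= (130+43)/(235)
= 173/235 = 73.62%

73.62%


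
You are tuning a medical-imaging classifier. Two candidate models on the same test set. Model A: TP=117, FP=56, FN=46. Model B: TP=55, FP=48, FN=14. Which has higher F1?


Model A: P=117/173=0.6763, R=117/163=0.7178, F1=2PR/(P+R)=2TP/(2TP+FP+FN)=234/336=0.6964
Model B: P=55/103=0.534, R=55/69=0.7971, F1=2PR/(P+R)=2TP/(2TP+FP+FN)=110/172=0.6395
0.6964 > 0.6395 → Model A

Model A


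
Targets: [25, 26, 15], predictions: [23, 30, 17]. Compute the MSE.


Squared errors: (25-23)²=4, (26-30)²=16, (15-17)²=4
Sum = 24
MSE = 24/3 = 8

8


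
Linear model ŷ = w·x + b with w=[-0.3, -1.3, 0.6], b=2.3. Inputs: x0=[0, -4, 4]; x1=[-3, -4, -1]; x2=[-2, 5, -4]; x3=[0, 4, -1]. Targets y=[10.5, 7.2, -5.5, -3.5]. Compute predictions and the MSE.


ŷ0 = (-0.3)·(0) + (-1.3)·(-4) + (0.6)·(4) + 2.3 = 9.9
ŷ1 = (-0.3)·(-3) + (-1.3)·(-4) + (0.6)·(-1) + 2.3 = 7.8
ŷ2 = (-0.3)·(-2) + (-1.3)·(5) + (0.6)·(-4) + 2.3 = -6.0
ŷ3 = (-0.3)·(0) + (-1.3)·(4) + (0.6)·(-1) + 2.3 = -3.5
errors² = [0.36, 0.36, 0.25, 0.0]
MSE = 0.9700/4 = 0.2425

0.2425


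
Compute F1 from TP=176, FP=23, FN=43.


Precision = 176/199 = 0.8844
Recall = 176/219 = 0.8037
F1 = 2·P·R/(P+R) = 2·TP/(2·TP+FP+FN) = 352/(352+23+43) = 352/418 = 0.8421

0.8421


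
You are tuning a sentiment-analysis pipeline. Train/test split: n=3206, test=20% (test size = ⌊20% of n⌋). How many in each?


Test = ⌊3206·20/100⌋ = 641
Train = 3206 - 641 = 2565

Train: 2565, Test: 641


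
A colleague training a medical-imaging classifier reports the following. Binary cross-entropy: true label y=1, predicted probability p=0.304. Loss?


BCE = -[y·ln(p) + (1-y)·ln(1-p)]
= -1·ln(0.304) - 0
= -ln(0.304) = 1.1907

1.1907


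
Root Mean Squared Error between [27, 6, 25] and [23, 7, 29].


MSE = 33/3 = 11
RMSE = √(33/3) = 3.3166

3.3166


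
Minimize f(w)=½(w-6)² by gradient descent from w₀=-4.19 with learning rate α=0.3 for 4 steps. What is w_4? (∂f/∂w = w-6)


step 1: grad = -4.19-6 = -10.19; w = -4.19 - 0.3·(-10.19) = -1.133
step 2: grad = -1.133-6 = -7.133; w = -1.133 - 0.3·(-7.133) = 1.0069
step 3: grad = 1.0069-6 = -4.9931; w = 1.0069 - 0.3·(-4.9931) = 2.50483
step 4: grad = 2.50483-6 = -3.49517; w = 2.50483 - 0.3·(-3.49517) = 3.553381

3.553381


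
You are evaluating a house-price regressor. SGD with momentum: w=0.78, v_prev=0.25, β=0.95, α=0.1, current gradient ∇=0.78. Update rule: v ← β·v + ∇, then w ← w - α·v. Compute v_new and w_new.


v_new = 0.95·0.25 + 0.78 = 0.2375 + 0.78 = 1.0175
w_new = 0.78 - 0.1·1.0175 = 0.78 - 0.10175 = 0.67825

v_new=1.0175, w_new=0.67825


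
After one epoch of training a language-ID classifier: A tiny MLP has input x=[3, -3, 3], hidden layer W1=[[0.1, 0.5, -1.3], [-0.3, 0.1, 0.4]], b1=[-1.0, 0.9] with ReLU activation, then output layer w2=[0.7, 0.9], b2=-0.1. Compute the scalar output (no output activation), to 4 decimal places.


z1[0] = (0.1)·(3) + (0.5)·(-3) + (-1.3)·(3) - 1.0 = -6.1
z1[1] = (-0.3)·(3) + (0.1)·(-3) + (0.4)·(3) + 0.9 = 0.9
h = ReLU(z1) = [0.0, 0.9]
output = (0.7)·(0.0) + (0.9)·(0.9) - 0.1 = 0.71

0.71


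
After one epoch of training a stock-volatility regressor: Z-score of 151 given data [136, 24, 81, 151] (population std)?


μ = 98, σ = 50.045
z = (151 - 98)/50.045 = 1.059

1.059


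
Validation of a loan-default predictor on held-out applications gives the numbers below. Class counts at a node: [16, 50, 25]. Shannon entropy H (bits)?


Probabilities: [16/91, 50/91, 25/91] ≈ [0.1758, 0.5495, 0.2747]
H = -((16/91)·log₂(16/91) + (50/91)·log₂(50/91) + (25/91)·log₂(25/91))
  = 1.4277 bits

1.4277 bits


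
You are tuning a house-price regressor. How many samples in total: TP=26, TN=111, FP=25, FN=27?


Total = TP + TN + FP + FN
= 26 + 111 + 25 + 27
= 189
(Predicted positive: 51, predicted negative: 138)

189


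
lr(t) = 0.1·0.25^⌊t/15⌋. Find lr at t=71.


n_drops = ⌊71/15⌋ = 4
lr = 0.1·0.25^4 = 0.1·0.00390625 = 0.000390625

0.000390625


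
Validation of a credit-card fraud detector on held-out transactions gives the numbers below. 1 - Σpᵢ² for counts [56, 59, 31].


Probabilities: [56/146, 59/146, 31/146] ≈ [0.3836, 0.4041, 0.2123]
Σpᵢ² = (3136 + 3481 + 961)/146² = 7578/21316
Gini = 1 - Σpᵢ² = 1 - 7578/21316 = 0.6445

0.6445


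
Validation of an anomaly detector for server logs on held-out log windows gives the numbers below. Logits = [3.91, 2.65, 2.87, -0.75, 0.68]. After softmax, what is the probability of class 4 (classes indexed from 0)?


Exponentials: e^3.91=49.899, e^2.65=14.154, e^2.87=17.637, e^-0.75=0.4724, e^0.68=1.9739
Sum = 84.1363
Softmax = [0.5931, 0.1682, 0.2096, 0.0056, 0.0235]
p[4] = 1.9739/84.1363 = 0.0235

0.0235


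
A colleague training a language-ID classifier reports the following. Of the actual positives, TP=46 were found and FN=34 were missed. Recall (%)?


Recall = TP/(TP+FN)
= 46/(46+34)
= 46/80 = 57.5%

57.5%


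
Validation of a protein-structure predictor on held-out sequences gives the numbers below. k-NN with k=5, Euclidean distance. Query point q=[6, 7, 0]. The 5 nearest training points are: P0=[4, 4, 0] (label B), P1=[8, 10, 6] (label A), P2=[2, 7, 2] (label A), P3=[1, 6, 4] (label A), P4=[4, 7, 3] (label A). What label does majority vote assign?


d(q,P0) = 3.6056  (label B)
d(q,P1) = 7.0  (label A)
d(q,P2) = 4.4721  (label A)
d(q,P3) = 6.4807  (label A)
d(q,P4) = 3.6056  (label A)
Votes: A=4, B=1
Majority → A

A


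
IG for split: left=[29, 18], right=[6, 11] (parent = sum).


Parent = [35, 29], H_parent = 0.9937
H_left = 0.9601 (n=47), H_right = 0.9367 (n=17)
H_children = (47/64)·0.9601 + (17/64)·0.9367 = 0.9539
IG = 0.9937 - 0.9539 = 0.0398

0.0398


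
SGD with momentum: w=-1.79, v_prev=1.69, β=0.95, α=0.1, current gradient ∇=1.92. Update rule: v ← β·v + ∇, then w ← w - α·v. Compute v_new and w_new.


v_new = 0.95·1.69 + 1.92 = 1.6055 + 1.92 = 3.5255
w_new = -1.79 - 0.1·3.5255 = -1.79 - 0.35255 = -2.14255

v_new=3.5255, w_new=-2.14255


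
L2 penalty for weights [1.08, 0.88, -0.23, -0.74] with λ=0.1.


‖w‖₂² = (1.08)² + (0.88)² + (-0.23)² + (-0.74)²
     = 1.1664 + 0.7744 + 0.0529 + 0.5476
     = 2.5413
λ·‖w‖₂² = 0.1·2.5413 = 0.25413

0.25413


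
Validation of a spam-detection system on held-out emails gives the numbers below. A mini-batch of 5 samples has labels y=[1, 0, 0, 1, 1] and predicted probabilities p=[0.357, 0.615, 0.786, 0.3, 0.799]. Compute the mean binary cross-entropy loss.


L[0] = -ln(0.357) = 1.03
L[1] = -ln(1-0.615) = -ln(0.385) = 0.9545
L[2] = -ln(1-0.786) = -ln(0.214) = 1.5418
L[3] = -ln(0.3) = 1.204
L[4] = -ln(0.799) = 0.2244
mean = (1.03 + 0.9545 + 1.5418 + 1.204 + 0.2244)/5 = 0.9909

0.9909


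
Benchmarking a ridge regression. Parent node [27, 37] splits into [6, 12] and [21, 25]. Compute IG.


Parent = [27, 37], H_parent = 0.9823
H_left = 0.9183 (n=18), H_right = 0.9945 (n=46)
H_children = (18/64)·0.9183 + (46/64)·0.9945 = 0.9731
IG = 0.9823 - 0.9731 = 0.0092

0.0092


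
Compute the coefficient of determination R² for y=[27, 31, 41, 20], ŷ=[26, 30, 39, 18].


ȳ = 29.75
SS_res = Σ(y-ŷ)² = 10
SS_tot = Σ(y-ȳ)² = 230.75
R² = 1 - SS_res/SS_tot = 1 - 0.0433 = 0.9567

0.9567


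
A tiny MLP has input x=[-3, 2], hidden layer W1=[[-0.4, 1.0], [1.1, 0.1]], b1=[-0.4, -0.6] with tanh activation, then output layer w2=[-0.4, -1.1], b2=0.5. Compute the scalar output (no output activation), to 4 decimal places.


z1[0] = (-0.4)·(-3) + (1.0)·(2) - 0.4 = 2.8
z1[1] = (1.1)·(-3) + (0.1)·(2) - 0.6 = -3.7
h = tanh(z1) = [0.9926, -0.9988]
output = (-0.4)·(0.9926) + (-1.1)·(-0.9988) + 0.5 = 1.2016

1.2016


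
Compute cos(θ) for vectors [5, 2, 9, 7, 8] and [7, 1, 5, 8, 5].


A·B = 5·7 + 2·1 + 9·5 + 7·8 + 8·5 = 178
‖A‖ = √223 = 14.9332, ‖B‖ = √164 = 12.8062
cos = 178/(√223·√164) = 178/√36572 = 0.9308

0.9308


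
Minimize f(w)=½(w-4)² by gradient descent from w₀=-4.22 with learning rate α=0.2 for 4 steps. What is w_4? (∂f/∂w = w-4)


step 1: grad = -4.22-4 = -8.22; w = -4.22 - 0.2·(-8.22) = -2.576
step 2: grad = -2.576-4 = -6.576; w = -2.576 - 0.2·(-6.576) = -1.2608
step 3: grad = -1.2608-4 = -5.2608; w = -1.2608 - 0.2·(-5.2608) = -0.20864
step 4: grad = -0.20864-4 = -4.20864; w = -0.20864 - 0.2·(-4.20864) = 0.633088

0.633088


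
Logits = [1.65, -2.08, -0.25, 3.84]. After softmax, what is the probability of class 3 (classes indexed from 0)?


Exponentials: e^1.65=5.207, e^-2.08=0.1249, e^-0.25=0.7788, e^3.84=46.5255
Sum = 52.6362
Softmax = [0.0989, 0.0024, 0.0148, 0.8839]
p[3] = 46.5255/52.6362 = 0.8839

0.8839


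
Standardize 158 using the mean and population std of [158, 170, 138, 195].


μ = 165.25, σ = 20.6322
z = (158 - 165.25)/20.6322 = -0.3514

-0.3514


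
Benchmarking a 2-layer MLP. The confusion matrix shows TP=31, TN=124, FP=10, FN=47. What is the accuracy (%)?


Accuracy = (TP+TN)/(TP+TN+FP+FN)
= (31+124)/(212)
= 155/212 = 73.11%

73.11%


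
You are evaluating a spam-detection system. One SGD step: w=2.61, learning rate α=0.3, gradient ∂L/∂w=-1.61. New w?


w_new = w - α·∇
= 2.61 - 0.3·-1.61
= 2.61 + 0.483
= 3.093

3.093


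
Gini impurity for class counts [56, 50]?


Probabilities: [56/106, 50/106] ≈ [0.5283, 0.4717]
Σpᵢ² = (3136 + 2500)/106² = 5636/11236
Gini = 1 - Σpᵢ² = 1 - 5636/11236 = 0.4984

0.4984


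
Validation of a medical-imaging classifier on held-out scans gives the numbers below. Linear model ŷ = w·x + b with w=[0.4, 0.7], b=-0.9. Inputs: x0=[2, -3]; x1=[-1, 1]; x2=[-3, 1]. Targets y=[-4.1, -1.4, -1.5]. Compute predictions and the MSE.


ŷ0 = (0.4)·(2) + (0.7)·(-3) - 0.9 = -2.2
ŷ1 = (0.4)·(-1) + (0.7)·(1) - 0.9 = -0.6
ŷ2 = (0.4)·(-3) + (0.7)·(1) - 0.9 = -1.4
errors² = [3.61, 0.64, 0.01]
MSE = 4.2600/3 = 1.42

1.42


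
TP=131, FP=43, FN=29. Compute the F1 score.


Precision = 131/174 = 0.7529
Recall = 131/160 = 0.8187
F1 = 2·P·R/(P+R) = 2·TP/(2·TP+FP+FN) = 262/(262+43+29) = 262/334 = 0.7844

0.7844


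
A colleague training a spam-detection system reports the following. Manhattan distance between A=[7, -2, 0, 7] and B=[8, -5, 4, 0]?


d = |7-8| + |-2+ 5| + |0-4| + |7-0|
  = 1 + 3 + 4 + 7
  = 15

15


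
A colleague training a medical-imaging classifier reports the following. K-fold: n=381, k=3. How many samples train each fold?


Fold size = 381/3 = 127
Training per fold = 381 - 127 = 254

254


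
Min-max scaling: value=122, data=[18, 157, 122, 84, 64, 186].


min=18, max=186
(122-18)/(186-18) = 104/168 = 0.619

0.619


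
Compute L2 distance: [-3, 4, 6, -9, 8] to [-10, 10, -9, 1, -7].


d = √((-3+ 10)² + (4-10)² + (6+ 9)² + (-9-1)² + (8+ 7)²)
  = √(49 + 36 + 225 + 100 + 225)
  = √635 = 25.1992

25.1992


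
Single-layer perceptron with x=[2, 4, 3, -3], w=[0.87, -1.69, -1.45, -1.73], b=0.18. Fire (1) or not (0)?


z = (2)·(0.87) + (4)·(-1.69) + (3)·(-1.45) + (-3)·(-1.73) + 0.18
  = -4.0
step(z) = 0 (z<0)

0


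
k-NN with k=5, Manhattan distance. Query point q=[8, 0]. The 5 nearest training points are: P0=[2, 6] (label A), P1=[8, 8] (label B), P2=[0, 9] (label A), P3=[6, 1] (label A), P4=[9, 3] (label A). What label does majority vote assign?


d(q,P0) = 12  (label A)
d(q,P1) = 8  (label B)
d(q,P2) = 17  (label A)
d(q,P3) = 3  (label A)
d(q,P4) = 4  (label A)
Votes: A=4, B=1
Majority → A

A


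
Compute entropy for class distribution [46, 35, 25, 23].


Probabilities: [46/129, 35/129, 25/129, 23/129] ≈ [0.3566, 0.2713, 0.1938, 0.1783]
H = -((46/129)·log₂(46/129) + (35/129)·log₂(35/129) + (25/129)·log₂(25/129) + (23/129)·log₂(23/129))
  = 1.9434 bits

1.9434 bits


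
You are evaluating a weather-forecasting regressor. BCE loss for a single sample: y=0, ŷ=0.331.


BCE = -[y·ln(p) + (1-y)·ln(1-p)]
= -0 - 1·ln(1-0.331)
= -ln(0.669) = 0.402

0.402


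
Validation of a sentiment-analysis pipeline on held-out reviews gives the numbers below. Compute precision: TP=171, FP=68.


Precision = TP/(TP+FP)
= 171/(171+68)
= 171/239 = 71.55%

71.55%


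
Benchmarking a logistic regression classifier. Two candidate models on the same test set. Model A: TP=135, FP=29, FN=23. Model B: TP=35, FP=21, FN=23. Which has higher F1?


Model A: P=135/164=0.8232, R=135/158=0.8544, F1=2PR/(P+R)=2TP/(2TP+FP+FN)=270/322=0.8385
Model B: P=35/56=0.625, R=35/58=0.6034, F1=2PR/(P+R)=2TP/(2TP+FP+FN)=70/114=0.614
0.8385 > 0.614 → Model A

Model A


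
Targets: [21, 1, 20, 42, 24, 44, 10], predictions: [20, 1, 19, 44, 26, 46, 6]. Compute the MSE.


Squared errors: (21-20)²=1, (1-1)²=0, (20-19)²=1, (42-44)²=4, (24-26)²=4, (44-46)²=4, (10-6)²=16
Sum = 30
MSE = 30/7 = 30/7

30/7


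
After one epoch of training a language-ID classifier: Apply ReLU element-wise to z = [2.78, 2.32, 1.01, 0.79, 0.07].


ReLU(2.78) = max(0, 2.78) = 2.78
ReLU(2.32) = max(0, 2.32) = 2.32
ReLU(1.01) = max(0, 1.01) = 1.01
ReLU(0.79) = max(0, 0.79) = 0.79
ReLU(0.07) = max(0, 0.07) = 0.07
result = [2.78, 2.32, 1.01, 0.79, 0.07]

[2.78, 2.32, 1.01, 0.79, 0.07]


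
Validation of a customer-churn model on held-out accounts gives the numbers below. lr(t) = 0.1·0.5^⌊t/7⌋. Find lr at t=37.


n_drops = ⌊37/7⌋ = 5
lr = 0.1·0.5^5 = 0.1·0.03125 = 0.003125

0.003125


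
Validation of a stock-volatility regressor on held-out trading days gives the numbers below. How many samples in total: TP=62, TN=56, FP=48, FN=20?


Total = TP + TN + FP + FN
= 62 + 56 + 48 + 20
= 186
(Predicted positive: 110, predicted negative: 76)

186


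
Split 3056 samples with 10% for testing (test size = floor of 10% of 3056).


Test = ⌊3056·10/100⌋ = 305
Train = 3056 - 305 = 2751

Train: 2751, Test: 305


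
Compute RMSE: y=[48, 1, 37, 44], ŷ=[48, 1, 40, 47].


MSE = 18/4 = 4.5
RMSE = √(18/4) = 2.1213

2.1213


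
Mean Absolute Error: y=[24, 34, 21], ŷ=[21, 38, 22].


Absolute errors: |24-21|=3, |34-38|=4, |21-22|=1
Sum = 8
MAE = 8/3 = 8/3

8/3


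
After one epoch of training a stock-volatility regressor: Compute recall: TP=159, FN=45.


Recall = TP/(TP+FN)
= 159/(159+45)
= 159/204 = 77.94%

77.94%


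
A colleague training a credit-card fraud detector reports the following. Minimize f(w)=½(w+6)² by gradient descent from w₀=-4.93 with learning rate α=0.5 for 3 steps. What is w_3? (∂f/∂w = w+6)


step 1: grad = -4.93+6 = 1.07; w = -4.93 - 0.5·(1.07) = -5.465
step 2: grad = -5.465+6 = 0.535; w = -5.465 - 0.5·(0.535) = -5.7325
step 3: grad = -5.7325+6 = 0.2675; w = -5.7325 - 0.5·(0.2675) = -5.86625

-5.86625


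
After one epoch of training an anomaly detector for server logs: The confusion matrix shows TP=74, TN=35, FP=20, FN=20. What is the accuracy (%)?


Accuracy = (TP+TN)/(TP+TN+FP+FN)
= (74+35)/(149)
= 109/149 = 73.15%

73.15%


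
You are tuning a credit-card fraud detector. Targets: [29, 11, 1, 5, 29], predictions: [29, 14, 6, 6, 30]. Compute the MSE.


Squared errors: (29-29)²=0, (11-14)²=9, (1-6)²=25, (5-6)²=1, (29-30)²=1
Sum = 36
MSE = 36/5 = 36/5

36/5


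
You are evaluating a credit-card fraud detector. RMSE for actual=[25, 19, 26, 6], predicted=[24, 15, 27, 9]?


MSE = 27/4 = 6.75
RMSE = √(27/4) = 2.5981

2.5981


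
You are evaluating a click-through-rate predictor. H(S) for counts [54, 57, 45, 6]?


Probabilities: [54/162, 57/162, 45/162, 6/162] ≈ [0.3333, 0.3519, 0.2778, 0.037]
H = -((54/162)·log₂(54/162) + (57/162)·log₂(57/162) + (45/162)·log₂(45/162) + (6/162)·log₂(6/162))
  = 1.748 bits

1.748 bits


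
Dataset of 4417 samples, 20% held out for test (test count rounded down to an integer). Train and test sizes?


Test = ⌊4417·20/100⌋ = 883
Train = 4417 - 883 = 3534

Train: 3534, Test: 883


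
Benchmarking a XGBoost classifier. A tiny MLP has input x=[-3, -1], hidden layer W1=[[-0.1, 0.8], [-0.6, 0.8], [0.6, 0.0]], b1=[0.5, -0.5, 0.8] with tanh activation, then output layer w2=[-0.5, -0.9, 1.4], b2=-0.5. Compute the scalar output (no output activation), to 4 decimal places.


z1[0] = (-0.1)·(-3) + (0.8)·(-1) + 0.5 = 0.0
z1[1] = (-0.6)·(-3) + (0.8)·(-1) - 0.5 = 0.5
z1[2] = (0.6)·(-3) + (0.0)·(-1) + 0.8 = -1.0
h = tanh(z1) = [0.0, 0.4621, -0.7616]
output = (-0.5)·(0.0) + (-0.9)·(0.4621) + (1.4)·(-0.7616) - 0.5 = -1.9821

-1.9821


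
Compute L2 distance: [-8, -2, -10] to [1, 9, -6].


d = √((-8-1)² + (-2-9)² + (-10+ 6)²)
  = √(81 + 121 + 16)
  = √218 = 14.7648

14.7648


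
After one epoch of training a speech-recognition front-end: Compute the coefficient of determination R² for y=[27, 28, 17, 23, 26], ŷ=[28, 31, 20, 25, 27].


ȳ = 24.2
SS_res = Σ(y-ŷ)² = 24
SS_tot = Σ(y-ȳ)² = 78.8
R² = 1 - SS_res/SS_tot = 1 - 0.3046 = 0.6954

0.6954


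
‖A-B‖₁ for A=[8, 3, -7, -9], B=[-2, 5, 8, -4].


d = |8+ 2| + |3-5| + |-7-8| + |-9+ 4|
  = 10 + 2 + 15 + 5
  = 32

32


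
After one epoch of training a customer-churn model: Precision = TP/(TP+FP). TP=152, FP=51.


Precision = TP/(TP+FP)
= 152/(152+51)
= 152/203 = 74.88%

74.88%


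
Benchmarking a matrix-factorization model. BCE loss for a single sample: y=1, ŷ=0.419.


BCE = -[y·ln(p) + (1-y)·ln(1-p)]
= -1·ln(0.419) - 0
= -ln(0.419) = 0.8699

0.8699


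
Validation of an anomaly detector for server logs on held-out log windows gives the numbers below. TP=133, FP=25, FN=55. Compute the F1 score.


Precision = 133/158 = 0.8418
Recall = 133/188 = 0.7074
F1 = 2·P·R/(P+R) = 2·TP/(2·TP+FP+FN) = 266/(266+25+55) = 266/346 = 0.7688

0.7688


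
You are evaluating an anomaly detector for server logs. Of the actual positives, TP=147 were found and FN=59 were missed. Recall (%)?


Recall = TP/(TP+FN)
= 147/(147+59)
= 147/206 = 71.36%

71.36%


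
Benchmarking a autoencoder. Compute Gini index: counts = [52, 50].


Probabilities: [52/102, 50/102] ≈ [0.5098, 0.4902]
Σpᵢ² = (2704 + 2500)/102² = 5204/10404
Gini = 1 - Σpᵢ² = 1 - 5204/10404 = 0.4998

0.4998


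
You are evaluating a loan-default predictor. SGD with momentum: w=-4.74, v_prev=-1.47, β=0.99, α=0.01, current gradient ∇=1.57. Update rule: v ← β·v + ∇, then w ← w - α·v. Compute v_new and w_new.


v_new = 0.99·-1.47 + 1.57 = -1.4553 + 1.57 = 0.1147
w_new = -4.74 - 0.01·0.1147 = -4.74 - 0.001147 = -4.741147

v_new=0.1147, w_new=-4.741147


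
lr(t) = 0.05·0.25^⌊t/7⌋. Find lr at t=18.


n_drops = ⌊18/7⌋ = 2
lr = 0.05·0.25^2 = 0.05·0.0625 = 0.003125

0.003125


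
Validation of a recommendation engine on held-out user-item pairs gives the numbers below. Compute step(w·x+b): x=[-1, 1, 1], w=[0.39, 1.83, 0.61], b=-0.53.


z = (-1)·(0.39) + (1)·(1.83) + (1)·(0.61) - 0.53
  = 1.52
step(z) = 1 (z≥0)

1


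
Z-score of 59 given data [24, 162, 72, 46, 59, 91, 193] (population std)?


μ = 92.4286, σ = 57.7305
z = (59 - 92.4286)/57.7305 = -0.579

-0.579


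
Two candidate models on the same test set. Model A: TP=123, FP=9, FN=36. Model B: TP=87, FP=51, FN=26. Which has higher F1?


Model A: P=123/132=0.9318, R=123/159=0.7736, F1=2PR/(P+R)=2TP/(2TP+FP+FN)=246/291=0.8454
Model B: P=87/138=0.6304, R=87/113=0.7699, F1=2PR/(P+R)=2TP/(2TP+FP+FN)=174/251=0.6932
0.8454 > 0.6932 → Model A

Model A


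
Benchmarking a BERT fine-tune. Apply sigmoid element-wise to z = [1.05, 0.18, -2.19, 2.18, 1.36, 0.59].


σ(1.05) = 1/(1+e^-1.05) = 0.7408
σ(0.18) = 1/(1+e^-0.18) = 0.5449
σ(-2.19) = 1/(1+e^2.19) = 0.1007
σ(2.18) = 1/(1+e^-2.18) = 0.8984
σ(1.36) = 1/(1+e^-1.36) = 0.7958
σ(0.59) = 1/(1+e^-0.59) = 0.6434
result = [0.7408, 0.5449, 0.1007, 0.8984, 0.7958, 0.6434]

[0.7408, 0.5449, 0.1007, 0.8984, 0.7958, 0.6434]


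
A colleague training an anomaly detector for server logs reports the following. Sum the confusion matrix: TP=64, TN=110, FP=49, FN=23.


Total = TP + TN + FP + FN
= 64 + 110 + 49 + 23
= 246
(Predicted positive: 113, predicted negative: 133)

246


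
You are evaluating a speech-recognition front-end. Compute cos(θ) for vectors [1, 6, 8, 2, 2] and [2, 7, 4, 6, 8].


A·B = 1·2 + 6·7 + 8·4 + 2·6 + 2·8 = 104
‖A‖ = √109 = 10.4403, ‖B‖ = √169 = 13
cos = 104/(√109·√169) = 104/√18421 = 0.7663

0.7663


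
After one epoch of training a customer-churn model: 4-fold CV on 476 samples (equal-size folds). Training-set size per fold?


Fold size = 476/4 = 119
Training per fold = 476 - 119 = 357

357


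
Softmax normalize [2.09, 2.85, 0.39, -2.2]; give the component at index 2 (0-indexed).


Exponentials: e^2.09=8.0849, e^2.85=17.2878, e^0.39=1.477, e^-2.2=0.1108
Sum = 26.9605
Softmax = [0.2999, 0.6412, 0.0548, 0.0041]
p[2] = 1.477/26.9605 = 0.0548

0.0548


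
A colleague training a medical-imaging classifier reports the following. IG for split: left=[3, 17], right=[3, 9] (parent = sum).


Parent = [6, 26], H_parent = 0.6962
H_left = 0.6098 (n=20), H_right = 0.8113 (n=12)
H_children = (20/32)·0.6098 + (12/32)·0.8113 = 0.6854
IG = 0.6962 - 0.6854 = 0.0108

0.0108


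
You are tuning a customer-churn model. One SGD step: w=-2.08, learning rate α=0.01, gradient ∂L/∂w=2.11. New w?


w_new = w - α·∇
= -2.08 - 0.01·2.11
= -2.08 - 0.0211
= -2.1011

-2.1011


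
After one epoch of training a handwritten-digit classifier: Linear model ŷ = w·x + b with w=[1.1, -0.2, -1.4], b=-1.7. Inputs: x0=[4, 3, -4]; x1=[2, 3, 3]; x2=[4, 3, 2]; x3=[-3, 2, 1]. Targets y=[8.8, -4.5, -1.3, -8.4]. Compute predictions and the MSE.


ŷ0 = (1.1)·(4) + (-0.2)·(3) + (-1.4)·(-4) - 1.7 = 7.7
ŷ1 = (1.1)·(2) + (-0.2)·(3) + (-1.4)·(3) - 1.7 = -4.3
ŷ2 = (1.1)·(4) + (-0.2)·(3) + (-1.4)·(2) - 1.7 = -0.7
ŷ3 = (1.1)·(-3) + (-0.2)·(2) + (-1.4)·(1) - 1.7 = -6.8
errors² = [1.21, 0.04, 0.36, 2.56]
MSE = 4.1700/4 = 1.0425

1.0425


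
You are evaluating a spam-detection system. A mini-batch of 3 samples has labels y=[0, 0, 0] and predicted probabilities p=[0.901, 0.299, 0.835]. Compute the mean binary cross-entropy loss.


L[0] = -ln(1-0.901) = -ln(0.099) = 2.3126
L[1] = -ln(1-0.299) = -ln(0.701) = 0.3552
L[2] = -ln(1-0.835) = -ln(0.165) = 1.8018
mean = (2.3126 + 0.3552 + 1.8018)/3 = 1.4899

1.4899


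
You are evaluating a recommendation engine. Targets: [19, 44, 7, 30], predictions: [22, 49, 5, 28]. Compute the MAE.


Absolute errors: |19-22|=3, |44-49|=5, |7-5|=2, |30-28|=2
Sum = 12
MAE = 12/4 = 3

3


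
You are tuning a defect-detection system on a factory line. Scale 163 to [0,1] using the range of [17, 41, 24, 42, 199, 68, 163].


min=17, max=199
(163-17)/(199-17) = 146/182 = 0.8022

0.8022


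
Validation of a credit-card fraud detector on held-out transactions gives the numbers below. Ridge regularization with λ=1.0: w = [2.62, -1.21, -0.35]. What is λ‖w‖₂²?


‖w‖₂² = (2.62)² + (-1.21)² + (-0.35)²
     = 6.8644 + 1.4641 + 0.1225
     = 8.451
λ·‖w‖₂² = 1.0·8.451 = 8.451

8.451


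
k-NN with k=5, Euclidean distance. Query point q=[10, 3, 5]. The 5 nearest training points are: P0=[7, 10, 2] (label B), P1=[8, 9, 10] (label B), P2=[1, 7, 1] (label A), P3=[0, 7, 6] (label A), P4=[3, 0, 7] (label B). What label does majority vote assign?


d(q,P0) = 8.1854  (label B)
d(q,P1) = 8.0623  (label B)
d(q,P2) = 10.6301  (label A)
d(q,P3) = 10.8167  (label A)
d(q,P4) = 7.874  (label B)
Votes: A=2, B=3
Majority → B

B


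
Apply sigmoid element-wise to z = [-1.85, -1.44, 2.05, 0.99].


σ(-1.85) = 1/(1+e^1.85) = 0.1359
σ(-1.44) = 1/(1+e^1.44) = 0.1915
σ(2.05) = 1/(1+e^-2.05) = 0.8859
σ(0.99) = 1/(1+e^-0.99) = 0.7291
result = [0.1359, 0.1915, 0.8859, 0.7291]

[0.1359, 0.1915, 0.8859, 0.7291]


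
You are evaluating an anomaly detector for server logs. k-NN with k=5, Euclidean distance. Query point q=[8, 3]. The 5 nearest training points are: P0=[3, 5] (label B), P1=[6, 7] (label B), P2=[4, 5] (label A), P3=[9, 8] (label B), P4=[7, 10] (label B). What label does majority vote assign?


d(q,P0) = 5.3852  (label B)
d(q,P1) = 4.4721  (label B)
d(q,P2) = 4.4721  (label A)
d(q,P3) = 5.099  (label B)
d(q,P4) = 7.0711  (label B)
Votes: A=1, B=4
Majority → B

B


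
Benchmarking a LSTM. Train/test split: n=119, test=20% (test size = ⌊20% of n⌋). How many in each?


Test = ⌊119·20/100⌋ = 23
Train = 119 - 23 = 96

Train: 96, Test: 23


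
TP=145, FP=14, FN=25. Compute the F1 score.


Precision = 145/159 = 0.9119
Recall = 145/170 = 0.8529
F1 = 2·P·R/(P+R) = 2·TP/(2·TP+FP+FN) = 290/(290+14+25) = 290/329 = 0.8815

0.8815


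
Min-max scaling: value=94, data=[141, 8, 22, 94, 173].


min=8, max=173
(94-8)/(173-8) = 86/165 = 0.5212

0.5212


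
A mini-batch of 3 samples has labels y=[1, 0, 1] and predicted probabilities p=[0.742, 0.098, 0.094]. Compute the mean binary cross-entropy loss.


L[0] = -ln(0.742) = 0.2984
L[1] = -ln(1-0.098) = -ln(0.902) = 0.1031
L[2] = -ln(0.094) = 2.3645
mean = (0.2984 + 0.1031 + 2.3645)/3 = 0.922

0.922


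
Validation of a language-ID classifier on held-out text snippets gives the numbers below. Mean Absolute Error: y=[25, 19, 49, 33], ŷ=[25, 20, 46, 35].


Absolute errors: |25-25|=0, |19-20|=1, |49-46|=3, |33-35|=2
Sum = 6
MAE = 6/4 = 3/2

3/2


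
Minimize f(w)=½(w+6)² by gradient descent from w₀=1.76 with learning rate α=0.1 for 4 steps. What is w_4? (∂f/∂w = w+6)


step 1: grad = 1.76+6 = 7.76; w = 1.76 - 0.1·(7.76) = 0.984
step 2: grad = 0.984+6 = 6.984; w = 0.984 - 0.1·(6.984) = 0.2856
step 3: grad = 0.2856+6 = 6.2856; w = 0.2856 - 0.1·(6.2856) = -0.34296
step 4: grad = -0.34296+6 = 5.65704; w = -0.34296 - 0.1·(5.65704) = -0.908664

-0.908664


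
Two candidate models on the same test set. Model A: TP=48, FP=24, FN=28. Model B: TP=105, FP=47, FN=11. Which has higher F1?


Model A: P=48/72=0.6667, R=48/76=0.6316, F1=2PR/(P+R)=2TP/(2TP+FP+FN)=96/148=0.6486
Model B: P=105/152=0.6908, R=105/116=0.9052, F1=2PR/(P+R)=2TP/(2TP+FP+FN)=210/268=0.7836
0.6486 < 0.7836 → Model B

Model B


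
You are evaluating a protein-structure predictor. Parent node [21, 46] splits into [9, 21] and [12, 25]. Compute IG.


Parent = [21, 46], H_parent = 0.8971
H_left = 0.8813 (n=30), H_right = 0.909 (n=37)
H_children = (30/67)·0.8813 + (37/67)·0.909 = 0.8966
IG = 0.8971 - 0.8966 = 0.0005

0.0005


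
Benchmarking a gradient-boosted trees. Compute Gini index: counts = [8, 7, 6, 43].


Probabilities: [8/64, 7/64, 6/64, 43/64] ≈ [0.125, 0.1094, 0.0938, 0.6719]
Σpᵢ² = (64 + 49 + 36 + 1849)/64² = 1998/4096
Gini = 1 - Σpᵢ² = 1 - 1998/4096 = 0.5122

0.5122


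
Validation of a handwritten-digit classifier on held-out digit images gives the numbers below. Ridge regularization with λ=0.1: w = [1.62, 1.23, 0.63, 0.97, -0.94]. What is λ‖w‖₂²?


‖w‖₂² = (1.62)² + (1.23)² + (0.63)² + (0.97)² + (-0.94)²
     = 2.6244 + 1.5129 + 0.3969 + 0.9409 + 0.8836
     = 6.3587
λ·‖w‖₂² = 0.1·6.3587 = 0.63587

0.63587


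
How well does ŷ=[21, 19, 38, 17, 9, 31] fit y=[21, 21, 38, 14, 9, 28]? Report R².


ȳ = 21.8333
SS_res = Σ(y-ŷ)² = 22
SS_tot = Σ(y-ȳ)² = 526.83
R² = 1 - SS_res/SS_tot = 1 - 0.0418 = 0.9582

0.9582


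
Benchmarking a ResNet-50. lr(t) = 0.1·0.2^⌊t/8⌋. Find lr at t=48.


n_drops = ⌊48/8⌋ = 6
lr = 0.1·0.2^6 = 0.1·0.000064 = 0.0000064

0.0000064


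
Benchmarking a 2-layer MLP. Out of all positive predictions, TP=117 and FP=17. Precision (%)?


Precision = TP/(TP+FP)
= 117/(117+17)
= 117/134 = 87.31%

87.31%


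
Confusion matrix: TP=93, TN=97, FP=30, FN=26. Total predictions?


Total = TP + TN + FP + FN
= 93 + 97 + 30 + 26
= 246
(Predicted positive: 123, predicted negative: 123)

246


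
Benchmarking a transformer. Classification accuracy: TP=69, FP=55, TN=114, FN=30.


Accuracy = (TP+TN)/(TP+TN+FP+FN)
= (69+114)/(268)
= 183/268 = 68.28%

68.28%


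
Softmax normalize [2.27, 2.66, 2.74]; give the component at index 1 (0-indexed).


Exponentials: e^2.27=9.6794, e^2.66=14.2963, e^2.74=15.487
Sum = 39.4627
Softmax = [0.2453, 0.3623, 0.3924]
p[1] = 14.2963/39.4627 = 0.3623

0.3623


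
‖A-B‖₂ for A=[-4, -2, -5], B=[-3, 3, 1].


d = √((-4+ 3)² + (-2-3)² + (-5-1)²)
  = √(1 + 25 + 36)
  = √62 = 7.874

7.874


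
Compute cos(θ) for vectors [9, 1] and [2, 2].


A·B = 9·2 + 1·2 = 20
‖A‖ = √82 = 9.0554, ‖B‖ = √8 = 2.8284
cos = 20/(√82·√8) = 20/√656 = 0.7809

0.7809


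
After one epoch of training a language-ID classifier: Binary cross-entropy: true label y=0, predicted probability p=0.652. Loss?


BCE = -[y·ln(p) + (1-y)·ln(1-p)]
= -0 - 1·ln(1-0.652)
= -ln(0.348) = 1.0556

1.0556
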